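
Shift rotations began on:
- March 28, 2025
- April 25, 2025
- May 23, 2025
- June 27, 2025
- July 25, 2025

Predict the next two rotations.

August 22, 2025; September 26, 2025

Gaps: 28, 28, 35, 28 days — a mix of 28 and 35. Every date is a Friday.
Each is the 4th Friday of its month.
August 2025 — 4th Friday is August 22, 2025.
4th Friday of September 2025: September 26, 2025.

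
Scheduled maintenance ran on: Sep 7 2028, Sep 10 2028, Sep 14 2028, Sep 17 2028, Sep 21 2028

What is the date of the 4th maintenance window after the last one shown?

Oct 5 2028

The gap pattern 3, 4, 3, 4 repeats every 2 events.
These are the Thursdays and Sundays of each week.
The following Sunday is Sep 24 2028.
The following Thursday is Sep 28 2028.
The following Sunday is Oct 1 2028.
The following Thursday is Oct 5 2028.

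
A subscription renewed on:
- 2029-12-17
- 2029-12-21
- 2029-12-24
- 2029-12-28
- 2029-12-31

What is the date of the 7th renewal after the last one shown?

Gaps: 4, 3, 4, 3 days — not constant, but cyclic with period 2.
The events fall on every Monday and Friday.
The following Friday is 2030-01-04.
Next Monday: 2030-01-07.
Next Friday: 2030-01-11.
Next Monday: 2030-01-14.
Next Friday: 2030-01-18.
Next Monday: 2030-01-21.
The following Friday is 2030-01-25.

2030-01-25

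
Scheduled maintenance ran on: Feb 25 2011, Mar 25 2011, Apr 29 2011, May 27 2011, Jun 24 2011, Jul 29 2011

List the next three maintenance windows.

These are Fridays with 28, 35, 28, 28, 35-day gaps.
Each is the final Friday of its month — Apr 29 2011 is past the 28th, so '4th Friday' doesn't fit.
Last Friday of August 2011: Aug 26 2011.
Last Friday of September 2011: Sep 30 2011.
Last Friday of October 2011: Oct 28 2011.

Aug 26 2011, Sep 30 2011, Oct 28 2011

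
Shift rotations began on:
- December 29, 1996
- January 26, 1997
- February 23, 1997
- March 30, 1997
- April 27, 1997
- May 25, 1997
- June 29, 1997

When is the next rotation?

Every date is a Sunday; gaps 28, 28, 35, 28, 28, 35 days.
Each is the last Sunday of its month (at least one falls on the 29th or later, ruling out '4th Sunday').
July 1997 ends with Sunday July 27, 1997.

July 27, 1997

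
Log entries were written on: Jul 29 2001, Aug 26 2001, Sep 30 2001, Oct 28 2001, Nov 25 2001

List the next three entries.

All Sundays; the gaps (28, 35, 28, 28) vary with month length.
This is the last Sunday of each month.
December 2001 ends with Sunday Dec 30 2001.
Last Sunday of January 2002: Jan 27 2002.
Last Sunday of February 2002: Feb 24 2002.

Dec 30 2001, Jan 27 2002, Feb 24 2002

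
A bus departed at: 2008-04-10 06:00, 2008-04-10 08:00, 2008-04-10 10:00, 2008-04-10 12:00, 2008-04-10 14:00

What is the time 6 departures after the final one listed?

2008-04-11 02:00

The interval is a steady 2 hours (2, 2, 2, 2).
2008-04-10 14:00 + 2 h = 2008-04-10 16:00.
2008-04-10 16:00 + 2 h = 2008-04-10 18:00.
2008-04-10 18:00 + 2 h = 2008-04-10 20:00.
2008-04-10 20:00 + 2 h = 2008-04-10 22:00.
2008-04-10 22:00 + 2 h = 2008-04-11 00:00.
2008-04-11 00:00 + 2 h = 2008-04-11 02:00.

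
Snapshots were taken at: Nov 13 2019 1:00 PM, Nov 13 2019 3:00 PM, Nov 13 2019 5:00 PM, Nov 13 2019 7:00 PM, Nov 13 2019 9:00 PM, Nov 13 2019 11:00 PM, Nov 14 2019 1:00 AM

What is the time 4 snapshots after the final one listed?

Nov 14 2019 9:00 AM

Gaps: 2, 2, 2, 2, 2, 2 hours — each event is 2 hours after the previous one.
Nov 14 2019 1:00 AM + 2 h = Nov 14 2019 3:00 AM.
Nov 14 2019 3:00 AM + 2 h = Nov 14 2019 5:00 AM.
Nov 14 2019 5:00 AM + 2 h = Nov 14 2019 7:00 AM.
Nov 14 2019 7:00 AM + 2 h = Nov 14 2019 9:00 AM.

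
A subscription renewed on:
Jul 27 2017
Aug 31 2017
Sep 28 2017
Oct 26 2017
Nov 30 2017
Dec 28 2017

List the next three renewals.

Jan 25 2018, Feb 22 2018, Mar 29 2018

These are Thursdays with 35, 28, 28, 35, 28-day gaps.
Each is the final Thursday of its month — Aug 31 2017 is past the 28th, so '4th Thursday' doesn't fit.
January 2018 ends with Thursday Jan 25 2018.
Last Thursday of February 2018: Feb 22 2018.
Last Thursday of March 2018: Mar 29 2018.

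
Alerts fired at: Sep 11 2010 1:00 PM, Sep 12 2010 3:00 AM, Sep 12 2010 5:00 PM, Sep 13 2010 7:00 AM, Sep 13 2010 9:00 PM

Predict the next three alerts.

Sep 14 2010 11:00 AM, Sep 15 2010 1:00 AM, Sep 15 2010 3:00 PM

Gaps: 14, 14, 14, 14 hours — each event is 14 hours after the previous one.
Sep 13 2010 9:00 PM + 14 h = Sep 14 2010 11:00 AM.
Sep 14 2010 11:00 AM + 14 h = Sep 15 2010 1:00 AM.
Sep 15 2010 1:00 AM + 14 h = Sep 15 2010 3:00 PM.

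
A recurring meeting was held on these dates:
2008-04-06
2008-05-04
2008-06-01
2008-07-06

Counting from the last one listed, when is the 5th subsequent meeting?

All dates are Sundays, 28, 28, 35 days apart.
Specifically, the 1st Sunday of each month.
August 2008 — 1st Sunday is 2008-08-03.
1st Sunday of September 2008: 2008-09-07.
October 2008 — 1st Sunday is 2008-10-05.
November 2008 — 1st Sunday is 2008-11-02.
1st Sunday of December 2008: 2008-12-07.

2008-12-07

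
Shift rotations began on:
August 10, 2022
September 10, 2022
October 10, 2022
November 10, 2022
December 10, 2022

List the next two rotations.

January 10, 2023; February 10, 2023

Each date is the 10th; the gaps (31, 30, 31, 30) track the month lengths.
The rule is the 10th of each month.
Next: January 2023 → January 10, 2023.
February 2023: February 10, 2023.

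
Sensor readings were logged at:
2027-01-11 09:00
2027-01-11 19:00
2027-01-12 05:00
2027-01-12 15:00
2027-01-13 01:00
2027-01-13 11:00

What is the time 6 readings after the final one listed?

The interval is a steady 10 hours (10, 10, 10, 10, 10).
2027-01-13 11:00 + 10 h = 2027-01-13 21:00.
2027-01-13 21:00 + 10 h = 2027-01-14 07:00.
2027-01-14 07:00 + 10 h = 2027-01-14 17:00.
2027-01-14 17:00 + 10 h = 2027-01-15 03:00.
2027-01-15 03:00 + 10 h = 2027-01-15 13:00.
2027-01-15 13:00 + 10 h = 2027-01-15 23:00.

2027-01-15 23:00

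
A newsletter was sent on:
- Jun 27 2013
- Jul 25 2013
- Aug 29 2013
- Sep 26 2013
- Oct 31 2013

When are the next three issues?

Nov 28 2013, Dec 26 2013, Jan 30 2014

Every date is a Thursday; gaps 28, 35, 28, 35 days.
Each is the last Thursday of its month (at least one falls on the 29th or later, ruling out '4th Thursday').
November 2013 ends with Thursday Nov 28 2013.
Last Thursday of December 2013: Dec 26 2013.
January 2014 ends with Thursday Jan 30 2014.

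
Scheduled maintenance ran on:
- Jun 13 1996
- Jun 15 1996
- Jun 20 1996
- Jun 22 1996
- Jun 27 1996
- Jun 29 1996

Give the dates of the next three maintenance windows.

Gaps: 2, 5, 2, 5, 2 days — not constant, but cyclic with period 2.
The events fall on every Thursday and Saturday.
The following Thursday is Jul 4 1996.
Next Saturday: Jul 6 1996.
Next Thursday: Jul 11 1996.

Jul 4 1996, Jul 6 1996, Jul 11 1996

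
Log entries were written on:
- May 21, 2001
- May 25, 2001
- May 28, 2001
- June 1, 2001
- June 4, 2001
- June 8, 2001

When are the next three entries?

Every event lands on a Monday or Friday (gaps cycle 4, 3, 4, 3, 4).
So the schedule is: every Monday and Friday.
Next Monday: June 11, 2001.
Next Friday: June 15, 2001.
Next Monday: June 18, 2001.

June 11, 2001; June 15, 2001; June 18, 2001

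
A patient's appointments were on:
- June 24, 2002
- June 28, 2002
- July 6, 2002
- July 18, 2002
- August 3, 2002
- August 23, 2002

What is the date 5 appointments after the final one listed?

Intervals are 4, 8, 12, 16, 20 days — an arithmetic progression with common difference 4.
Next gap: 24 days. August 23, 2002 + 24 days = September 16, 2002.
Next gap: 28 days. September 16, 2002 + 28 days = October 14, 2002.
Next gap: 32 days. October 14, 2002 + 32 days = November 15, 2002.
Next gap: 36 days. November 15, 2002 + 36 days = December 21, 2002.
Next gap: 40 days. December 21, 2002 + 40 days = January 30, 2003.

January 30, 2003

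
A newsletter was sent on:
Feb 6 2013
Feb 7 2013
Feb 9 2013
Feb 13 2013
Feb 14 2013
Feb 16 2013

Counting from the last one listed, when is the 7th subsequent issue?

Mar 6 2013

Every event lands on a Wednesday or Thursday or Saturday (gaps cycle 1, 2, 4, 1, 2).
So the schedule is: every Wednesday, Thursday and Saturday.
The following Wednesday is Feb 20 2013.
The following Thursday is Feb 21 2013.
The following Saturday is Feb 23 2013.
Next Wednesday: Feb 27 2013.
Next Thursday: Feb 28 2013.
The following Saturday is Mar 2 2013.
Next Wednesday: Mar 6 2013.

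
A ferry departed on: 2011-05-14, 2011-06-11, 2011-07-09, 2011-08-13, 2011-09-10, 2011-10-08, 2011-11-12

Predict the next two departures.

Gaps: 28, 28, 35, 28, 28, 35 days — a mix of 28 and 35. Every date is a Saturday.
Each is the 2nd Saturday of its month.
December 2011 — 2nd Saturday is 2011-12-10.
January 2012 — 2nd Saturday is 2012-01-14.

2011-12-10, 2012-01-14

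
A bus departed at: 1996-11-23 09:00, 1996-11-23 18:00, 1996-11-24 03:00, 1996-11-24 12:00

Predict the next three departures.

1996-11-24 21:00, 1996-11-25 06:00, 1996-11-25 15:00

The interval is a steady 9 hours (9, 9, 9).
1996-11-24 12:00 + 9 h = 1996-11-24 21:00.
1996-11-24 21:00 + 9 h = 1996-11-25 06:00.
1996-11-25 06:00 + 9 h = 1996-11-25 15:00.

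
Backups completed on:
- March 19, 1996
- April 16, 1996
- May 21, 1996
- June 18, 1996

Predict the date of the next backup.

July 16, 1996

Gaps: 28, 35, 28 days — a mix of 28 and 35. Every date is a Tuesday.
Each is the 3rd Tuesday of its month.
July 1996 — 3rd Tuesday is July 16, 1996.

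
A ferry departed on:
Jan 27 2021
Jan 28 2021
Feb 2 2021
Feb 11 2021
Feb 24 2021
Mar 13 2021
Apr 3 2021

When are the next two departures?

The spacing grows by 4 each time: 1, 5, 9, 13, 17, 21 days.
Next gap: 25 days. Apr 3 2021 + 25 days = Apr 28 2021.
Next gap: 29 days. Apr 28 2021 + 29 days = May 27 2021.

Apr 28 2021, May 27 2021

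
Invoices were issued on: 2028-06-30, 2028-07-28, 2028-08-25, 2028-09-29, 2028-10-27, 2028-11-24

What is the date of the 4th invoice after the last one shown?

2029-03-30

All Fridays; the gaps (28, 28, 35, 28, 28) vary with month length.
This is the last Friday of each month.
Last Friday of December 2028: 2028-12-29.
January 2029 ends with Friday 2029-01-26.
Last Friday of February 2029: 2029-02-23.
March 2029 ends with Friday 2029-03-30.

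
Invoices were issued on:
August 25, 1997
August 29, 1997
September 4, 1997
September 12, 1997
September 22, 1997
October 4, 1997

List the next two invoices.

Gaps: 4, 6, 8, 10, 12 days — each gap is 2 larger than the previous one.
Next gap: 14 days. October 4, 1997 + 14 days = October 18, 1997.
Next gap: 16 days. October 18, 1997 + 16 days = November 3, 1997.

October 18, 1997; November 3, 1997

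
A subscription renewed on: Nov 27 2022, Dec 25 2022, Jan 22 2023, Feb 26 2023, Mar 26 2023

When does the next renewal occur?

Gaps: 28, 28, 35, 28 days — a mix of 28 and 35. Every date is a Sunday.
Each is the 4th Sunday of its month.
April 2023 — 4th Sunday is Apr 23 2023.

Apr 23 2023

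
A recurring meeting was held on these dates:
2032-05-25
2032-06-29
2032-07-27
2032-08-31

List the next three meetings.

2032-09-28, 2032-10-26, 2032-11-30

All Tuesdays; the gaps (35, 28, 35) vary with month length.
This is the last Tuesday of each month.
Last Tuesday of September 2032: 2032-09-28.
Last Tuesday of October 2032: 2032-10-26.
Last Tuesday of November 2032: 2032-11-30.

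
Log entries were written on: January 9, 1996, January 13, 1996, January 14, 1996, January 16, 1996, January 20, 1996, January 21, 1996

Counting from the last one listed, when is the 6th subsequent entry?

February 4, 1996

The gap pattern 4, 1, 2, 4, 1 repeats every 3 events.
These are the Tuesdays, Saturdays and Sundays of each week.
Next Tuesday: January 23, 1996.
The following Saturday is January 27, 1996.
The following Sunday is January 28, 1996.
The following Tuesday is January 30, 1996.
The following Saturday is February 3, 1996.
The following Sunday is February 4, 1996.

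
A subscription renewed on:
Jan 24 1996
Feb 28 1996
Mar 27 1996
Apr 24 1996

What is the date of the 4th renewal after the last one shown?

Aug 28 1996

All dates are Wednesdays, 35, 28, 28 days apart.
Specifically, the 4th Wednesday of each month.
4th Wednesday of May 1996: May 22 1996.
4th Wednesday of June 1996: Jun 26 1996.
July 1996 — 4th Wednesday is Jul 24 1996.
4th Wednesday of August 1996: Aug 28 1996.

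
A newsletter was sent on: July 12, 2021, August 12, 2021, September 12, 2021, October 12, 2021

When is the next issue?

Gaps: 31, 31, 30 days — not constant. Every event is on the 12th of the month.
Pattern: the 12th of each month.
November 2021: November 12, 2021.

November 12, 2021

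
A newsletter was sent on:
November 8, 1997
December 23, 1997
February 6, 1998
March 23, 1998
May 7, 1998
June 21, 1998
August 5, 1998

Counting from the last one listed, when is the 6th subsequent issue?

Gaps between consecutive events: 45, 45, 45, 45, 45, 45 days — a constant 45-day interval.
August 5, 1998 + 45 days = September 19, 1998.
September 19, 1998 + 45 days = November 3, 1998.
November 3, 1998 + 45 days = December 18, 1998.
December 18, 1998 + 45 days = February 1, 1999.
February 1, 1999 + 45 days = March 18, 1999.
March 18, 1999 + 45 days = May 2, 1999.

May 2, 1999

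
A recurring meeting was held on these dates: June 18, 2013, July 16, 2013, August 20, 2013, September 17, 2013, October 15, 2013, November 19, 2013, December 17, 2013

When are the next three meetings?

Gaps: 28, 35, 28, 28, 35, 28 days — a mix of 28 and 35. Every date is a Tuesday.
Each is the 3rd Tuesday of its month.
3rd Tuesday of January 2014: January 21, 2014.
February 2014 — 3rd Tuesday is February 18, 2014.
March 2014 — 3rd Tuesday is March 18, 2014.

January 21, 2014; February 18, 2014; March 18, 2014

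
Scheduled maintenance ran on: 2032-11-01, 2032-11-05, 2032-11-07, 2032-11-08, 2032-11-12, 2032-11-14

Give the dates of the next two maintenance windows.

The gap pattern 4, 2, 1, 4, 2 repeats every 3 events.
These are the Mondays, Fridays and Sundays of each week.
Next Monday: 2032-11-15.
The following Friday is 2032-11-19.

2032-11-15, 2032-11-19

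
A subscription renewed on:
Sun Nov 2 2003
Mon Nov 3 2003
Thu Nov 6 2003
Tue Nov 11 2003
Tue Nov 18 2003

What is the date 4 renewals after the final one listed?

Mon Jan 5 2004

The spacing grows by 2 each time: 1, 3, 5, 7 days.
Next gap: 9 days. Tue Nov 18 2003 + 9 days = Thu Nov 27 2003.
Next gap: 11 days. Thu Nov 27 2003 + 11 days = Mon Dec 8 2003.
Next gap: 13 days. Mon Dec 8 2003 + 13 days = Sun Dec 21 2003.
Next gap: 15 days. Sun Dec 21 2003 + 15 days = Mon Jan 5 2004.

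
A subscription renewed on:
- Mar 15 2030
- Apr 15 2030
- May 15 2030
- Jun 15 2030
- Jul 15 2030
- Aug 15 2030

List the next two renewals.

Gaps: 31, 30, 31, 30, 31 days — not constant. Every event is on the 15th of the month.
Pattern: the 15th of each month.
September 2030: Sep 15 2030.
Next: October 2030 → Oct 15 2030.

Sep 15 2030, Oct 15 2030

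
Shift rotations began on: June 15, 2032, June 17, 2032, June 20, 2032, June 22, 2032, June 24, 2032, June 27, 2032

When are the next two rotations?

June 29, 2032; July 1, 2032

Gaps: 2, 3, 2, 2, 3 days — not constant, but cyclic with period 3.
The events fall on every Tuesday, Thursday and Sunday.
Next Tuesday: June 29, 2032.
Next Thursday: July 1, 2032.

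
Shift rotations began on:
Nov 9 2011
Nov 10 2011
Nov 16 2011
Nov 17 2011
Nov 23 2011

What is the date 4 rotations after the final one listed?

Gaps: 1, 6, 1, 6 days — not constant, but cyclic with period 2.
The events fall on every Wednesday and Thursday.
The following Thursday is Nov 24 2011.
The following Wednesday is Nov 30 2011.
The following Thursday is Dec 1 2011.
The following Wednesday is Dec 7 2011.

Dec 7 2011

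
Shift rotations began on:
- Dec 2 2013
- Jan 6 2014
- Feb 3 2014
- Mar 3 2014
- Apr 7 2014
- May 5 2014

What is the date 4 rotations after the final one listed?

Sep 1 2014

All dates are Mondays, 35, 28, 28, 35, 28 days apart.
Specifically, the 1st Monday of each month.
June 2014 — 1st Monday is Jun 2 2014.
1st Monday of July 2014: Jul 7 2014.
1st Monday of August 2014: Aug 4 2014.
1st Monday of September 2014: Sep 1 2014.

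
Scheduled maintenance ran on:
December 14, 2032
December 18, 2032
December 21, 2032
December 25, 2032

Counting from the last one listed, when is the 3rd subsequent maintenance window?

January 4, 2033

Every event lands on a Tuesday or Saturday (gaps cycle 4, 3, 4).
So the schedule is: every Tuesday and Saturday.
The following Tuesday is December 28, 2032.
Next Saturday: January 1, 2033.
Next Tuesday: January 4, 2033.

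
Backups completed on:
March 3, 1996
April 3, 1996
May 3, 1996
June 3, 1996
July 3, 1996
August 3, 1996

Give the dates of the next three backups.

Each date is the 3rd; the gaps (31, 30, 31, 30, 31) track the month lengths.
The rule is the 3rd of each month.
Next: September 1996 → September 3, 1996.
Next: October 1996 → October 3, 1996.
Next: November 1996 → November 3, 1996.

September 3, 1996; October 3, 1996; November 3, 1996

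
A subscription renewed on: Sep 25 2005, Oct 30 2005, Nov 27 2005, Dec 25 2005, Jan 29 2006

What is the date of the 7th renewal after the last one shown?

These are Sundays with 35, 28, 28, 35-day gaps.
Each is the final Sunday of its month — Oct 30 2005 is past the 28th, so '4th Sunday' doesn't fit.
Last Sunday of February 2006: Feb 26 2006.
March 2006 ends with Sunday Mar 26 2006.
Last Sunday of April 2006: Apr 30 2006.
May 2006 ends with Sunday May 28 2006.
Last Sunday of June 2006: Jun 25 2006.
Last Sunday of July 2006: Jul 30 2006.
Last Sunday of August 2006: Aug 27 2006.

Aug 27 2006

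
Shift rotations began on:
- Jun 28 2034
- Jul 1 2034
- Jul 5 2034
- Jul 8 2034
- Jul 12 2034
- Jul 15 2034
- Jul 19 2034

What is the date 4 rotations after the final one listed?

Aug 2 2034

Every event lands on a Wednesday or Saturday (gaps cycle 3, 4, 3, 4, 3, 4).
So the schedule is: every Wednesday and Saturday.
The following Saturday is Jul 22 2034.
The following Wednesday is Jul 26 2034.
Next Saturday: Jul 29 2034.
Next Wednesday: Aug 2 2034.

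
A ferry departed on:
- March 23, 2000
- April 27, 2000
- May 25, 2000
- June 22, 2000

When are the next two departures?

July 27, 2000; August 24, 2000

All dates are Thursdays, 35, 28, 28 days apart.
Specifically, the 4th Thursday of each month.
July 2000 — 4th Thursday is July 27, 2000.
August 2000 — 4th Thursday is August 24, 2000.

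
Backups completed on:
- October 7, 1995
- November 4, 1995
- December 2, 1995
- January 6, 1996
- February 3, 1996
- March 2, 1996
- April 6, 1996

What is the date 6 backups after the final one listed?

October 5, 1996

Gaps: 28, 28, 35, 28, 28, 35 days — a mix of 28 and 35. Every date is a Saturday.
Each is the 1st Saturday of its month.
1st Saturday of May 1996: May 4, 1996.
1st Saturday of June 1996: June 1, 1996.
July 1996 — 1st Saturday is July 6, 1996.
1st Saturday of August 1996: August 3, 1996.
September 1996 — 1st Saturday is September 7, 1996.
October 1996 — 1st Saturday is October 5, 1996.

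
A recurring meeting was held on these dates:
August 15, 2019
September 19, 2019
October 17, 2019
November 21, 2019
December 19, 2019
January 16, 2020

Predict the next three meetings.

February 20, 2020; March 19, 2020; April 16, 2020

These are Thursdays at 28- or 35-day spacing (35, 28, 35, 28, 28).
The pattern: 3rd Thursday of the month.
February 2020 — 3rd Thursday is February 20, 2020.
3rd Thursday of March 2020: March 19, 2020.
3rd Thursday of April 2020: April 16, 2020.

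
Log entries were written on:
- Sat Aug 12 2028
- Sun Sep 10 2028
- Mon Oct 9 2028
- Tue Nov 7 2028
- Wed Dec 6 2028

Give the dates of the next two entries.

Every event comes 29 days after the last (29, 29, 29, 29).
Wed Dec 6 2028 + 29 days = Thu Jan 4 2029.
Thu Jan 4 2029 + 29 days = Fri Feb 2 2029.

Thu Jan 4 2029, Fri Feb 2 2029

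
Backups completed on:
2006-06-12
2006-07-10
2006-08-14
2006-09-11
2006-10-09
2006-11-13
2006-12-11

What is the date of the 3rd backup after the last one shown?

All dates are Mondays, 28, 35, 28, 28, 35, 28 days apart.
Specifically, the 2nd Monday of each month.
2nd Monday of January 2007: 2007-01-08.
February 2007 — 2nd Monday is 2007-02-12.
March 2007 — 2nd Monday is 2007-03-12.

2007-03-12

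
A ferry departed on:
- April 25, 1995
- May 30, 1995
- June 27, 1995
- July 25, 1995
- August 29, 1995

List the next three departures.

All Tuesdays; the gaps (35, 28, 28, 35) vary with month length.
This is the last Tuesday of each month.
Last Tuesday of September 1995: September 26, 1995.
Last Tuesday of October 1995: October 31, 1995.
November 1995 ends with Tuesday November 28, 1995.

September 26, 1995; October 31, 1995; November 28, 1995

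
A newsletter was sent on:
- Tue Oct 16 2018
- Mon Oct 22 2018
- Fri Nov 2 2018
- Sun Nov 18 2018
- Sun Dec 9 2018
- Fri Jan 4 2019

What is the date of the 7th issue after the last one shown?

Intervals are 6, 11, 16, 21, 26 days — an arithmetic progression with common difference 5.
Next gap: 31 days. Fri Jan 4 2019 + 31 days = Mon Feb 4 2019.
Next gap: 36 days. Mon Feb 4 2019 + 36 days = Tue Mar 12 2019.
Next gap: 41 days. Tue Mar 12 2019 + 41 days = Mon Apr 22 2019.
Next gap: 46 days. Mon Apr 22 2019 + 46 days = Fri Jun 7 2019.
Next gap: 51 days. Fri Jun 7 2019 + 51 days = Sun Jul 28 2019.
Next gap: 56 days. Sun Jul 28 2019 + 56 days = Sun Sep 22 2019.
Next gap: 61 days. Sun Sep 22 2019 + 61 days = Fri Nov 22 2019.

Fri Nov 22 2019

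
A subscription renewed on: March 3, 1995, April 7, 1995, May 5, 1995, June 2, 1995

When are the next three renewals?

These are Fridays at 28- or 35-day spacing (35, 28, 28).
The pattern: 1st Friday of the month.
1st Friday of July 1995: July 7, 1995.
1st Friday of August 1995: August 4, 1995.
1st Friday of September 1995: September 1, 1995.

July 7, 1995; August 4, 1995; September 1, 1995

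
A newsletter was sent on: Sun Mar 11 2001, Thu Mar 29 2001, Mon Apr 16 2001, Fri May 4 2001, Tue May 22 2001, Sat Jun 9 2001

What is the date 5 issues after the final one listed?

Gaps between consecutive events: 18, 18, 18, 18, 18 days — a constant 18-day interval.
Sat Jun 9 2001 + 18 days = Wed Jun 27 2001.
Wed Jun 27 2001 + 18 days = Sun Jul 15 2001.
Sun Jul 15 2001 + 18 days = Thu Aug 2 2001.
Thu Aug 2 2001 + 18 days = Mon Aug 20 2001.
Mon Aug 20 2001 + 18 days = Fri Sep 7 2001.

Fri Sep 7 2001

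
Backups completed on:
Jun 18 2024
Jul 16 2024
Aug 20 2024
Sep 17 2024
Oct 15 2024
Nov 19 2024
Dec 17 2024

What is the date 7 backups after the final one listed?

Jul 15 2025

Gaps: 28, 35, 28, 28, 35, 28 days — a mix of 28 and 35. Every date is a Tuesday.
Each is the 3rd Tuesday of its month.
3rd Tuesday of January 2025: Jan 21 2025.
February 2025 — 3rd Tuesday is Feb 18 2025.
3rd Tuesday of March 2025: Mar 18 2025.
3rd Tuesday of April 2025: Apr 15 2025.
May 2025 — 3rd Tuesday is May 20 2025.
3rd Tuesday of June 2025: Jun 17 2025.
3rd Tuesday of July 2025: Jul 15 2025.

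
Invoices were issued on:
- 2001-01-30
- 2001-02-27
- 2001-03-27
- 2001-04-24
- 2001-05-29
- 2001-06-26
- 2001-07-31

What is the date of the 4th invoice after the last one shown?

2001-11-27

Every date is a Tuesday; gaps 28, 28, 28, 35, 28, 35 days.
Each is the last Tuesday of its month (at least one falls on the 29th or later, ruling out '4th Tuesday').
Last Tuesday of August 2001: 2001-08-28.
Last Tuesday of September 2001: 2001-09-25.
October 2001 ends with Tuesday 2001-10-30.
November 2001 ends with Tuesday 2001-11-27.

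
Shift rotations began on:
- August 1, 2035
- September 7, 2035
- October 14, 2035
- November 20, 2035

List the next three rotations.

December 27, 2035; February 2, 2036; March 10, 2036

The spacing is 37, 37, 37 days — always 37 days.
November 20, 2035 + 37 days = December 27, 2035.
December 27, 2035 + 37 days = February 2, 2036.
February 2, 2036 + 37 days = March 10, 2036.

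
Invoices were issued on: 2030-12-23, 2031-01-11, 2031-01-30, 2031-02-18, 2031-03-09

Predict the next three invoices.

2031-03-28, 2031-04-16, 2031-05-05

Gaps between consecutive events: 19, 19, 19, 19 days — a constant 19-day interval.
2031-03-09 + 19 days = 2031-03-28.
2031-03-28 + 19 days = 2031-04-16.
2031-04-16 + 19 days = 2031-05-05.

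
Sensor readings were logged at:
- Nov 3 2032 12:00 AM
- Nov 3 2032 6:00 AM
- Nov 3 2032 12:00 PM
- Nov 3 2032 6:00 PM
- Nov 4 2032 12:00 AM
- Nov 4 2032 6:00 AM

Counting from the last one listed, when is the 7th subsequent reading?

Nov 6 2032 12:00 AM

The interval is a steady 6 hours (6, 6, 6, 6, 6).
Nov 4 2032 6:00 AM + 6 h = Nov 4 2032 12:00 PM.
Nov 4 2032 12:00 PM + 6 h = Nov 4 2032 6:00 PM.
Nov 4 2032 6:00 PM + 6 h = Nov 5 2032 12:00 AM.
Nov 5 2032 12:00 AM + 6 h = Nov 5 2032 6:00 AM.
Nov 5 2032 6:00 AM + 6 h = Nov 5 2032 12:00 PM.
Nov 5 2032 12:00 PM + 6 h = Nov 5 2032 6:00 PM.
Nov 5 2032 6:00 PM + 6 h = Nov 6 2032 12:00 AM.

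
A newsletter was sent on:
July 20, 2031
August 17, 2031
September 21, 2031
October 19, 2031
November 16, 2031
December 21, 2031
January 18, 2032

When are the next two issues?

These are Sundays at 28- or 35-day spacing (28, 35, 28, 28, 35, 28).
The pattern: 3rd Sunday of the month.
3rd Sunday of February 2032: February 15, 2032.
March 2032 — 3rd Sunday is March 21, 2032.

February 15, 2032; March 21, 2032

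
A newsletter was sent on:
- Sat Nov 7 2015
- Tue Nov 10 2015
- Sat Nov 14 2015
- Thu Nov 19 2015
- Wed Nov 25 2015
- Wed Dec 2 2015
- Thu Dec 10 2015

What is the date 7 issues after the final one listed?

Thu Mar 3 2016

Intervals are 3, 4, 5, 6, 7, 8 days — an arithmetic progression with common difference 1.
Next gap: 9 days. Thu Dec 10 2015 + 9 days = Sat Dec 19 2015.
Next gap: 10 days. Sat Dec 19 2015 + 10 days = Tue Dec 29 2015.
Next gap: 11 days. Tue Dec 29 2015 + 11 days = Sat Jan 9 2016.
Next gap: 12 days. Sat Jan 9 2016 + 12 days = Thu Jan 21 2016.
Next gap: 13 days. Thu Jan 21 2016 + 13 days = Wed Feb 3 2016.
Next gap: 14 days. Wed Feb 3 2016 + 14 days = Wed Feb 17 2016.
Next gap: 15 days. Wed Feb 17 2016 + 15 days = Thu Mar 3 2016.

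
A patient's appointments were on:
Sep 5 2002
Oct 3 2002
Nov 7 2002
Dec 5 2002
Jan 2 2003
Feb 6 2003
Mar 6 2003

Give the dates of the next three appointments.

Apr 3 2003, May 1 2003, Jun 5 2003

All dates are Thursdays, 28, 35, 28, 28, 35, 28 days apart.
Specifically, the 1st Thursday of each month.
April 2003 — 1st Thursday is Apr 3 2003.
1st Thursday of May 2003: May 1 2003.
June 2003 — 1st Thursday is Jun 5 2003.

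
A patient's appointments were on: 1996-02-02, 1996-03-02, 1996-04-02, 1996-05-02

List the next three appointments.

The day-of-month is always 2 (29, 31, 30 days between events).
So this recurs on the 2nd of each month.
June 1996: 1996-06-02.
Next: July 1996 → 1996-07-02.
August 1996: 1996-08-02.

1996-06-02, 1996-07-02, 1996-08-02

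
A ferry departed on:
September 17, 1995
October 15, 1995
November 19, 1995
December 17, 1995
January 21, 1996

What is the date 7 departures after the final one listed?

Gaps: 28, 35, 28, 35 days — a mix of 28 and 35. Every date is a Sunday.
Each is the 3rd Sunday of its month.
3rd Sunday of February 1996: February 18, 1996.
March 1996 — 3rd Sunday is March 17, 1996.
April 1996 — 3rd Sunday is April 21, 1996.
May 1996 — 3rd Sunday is May 19, 1996.
3rd Sunday of June 1996: June 16, 1996.
3rd Sunday of July 1996: July 21, 1996.
3rd Sunday of August 1996: August 18, 1996.

August 18, 1996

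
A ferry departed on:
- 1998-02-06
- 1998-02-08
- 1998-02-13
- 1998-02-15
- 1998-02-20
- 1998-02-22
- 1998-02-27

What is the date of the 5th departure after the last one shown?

1998-03-15

Gaps: 2, 5, 2, 5, 2, 5 days — not constant, but cyclic with period 2.
The events fall on every Friday and Sunday.
The following Sunday is 1998-03-01.
The following Friday is 1998-03-06.
Next Sunday: 1998-03-08.
The following Friday is 1998-03-13.
Next Sunday: 1998-03-15.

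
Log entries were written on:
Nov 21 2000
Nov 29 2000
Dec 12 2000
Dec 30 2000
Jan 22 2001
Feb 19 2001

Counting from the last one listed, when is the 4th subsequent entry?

Jul 31 2001

Gaps: 8, 13, 18, 23, 28 days — each gap is 5 larger than the previous one.
Next gap: 33 days. Feb 19 2001 + 33 days = Mar 24 2001.
Next gap: 38 days. Mar 24 2001 + 38 days = May 1 2001.
Next gap: 43 days. May 1 2001 + 43 days = Jun 13 2001.
Next gap: 48 days. Jun 13 2001 + 48 days = Jul 31 2001.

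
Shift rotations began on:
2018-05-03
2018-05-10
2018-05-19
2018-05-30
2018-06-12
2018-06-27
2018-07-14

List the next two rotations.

2018-08-02, 2018-08-23

Intervals are 7, 9, 11, 13, 15, 17 days — an arithmetic progression with common difference 2.
Next gap: 19 days. 2018-07-14 + 19 days = 2018-08-02.
Next gap: 21 days. 2018-08-02 + 21 days = 2018-08-23.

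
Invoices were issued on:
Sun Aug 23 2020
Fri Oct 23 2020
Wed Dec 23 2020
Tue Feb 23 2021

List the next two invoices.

Gaps: 61, 61, 62 days — not constant. Every event is on the 23rd of the month.
Pattern: the 23rd of every 2 months.
April 2021: Fri Apr 23 2021.
June 2021: Wed Jun 23 2021.

Fri Apr 23 2021, Wed Jun 23 2021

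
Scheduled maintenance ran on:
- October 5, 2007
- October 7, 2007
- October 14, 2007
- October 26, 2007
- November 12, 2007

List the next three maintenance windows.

Intervals are 2, 7, 12, 17 days — an arithmetic progression with common difference 5.
Next gap: 22 days. November 12, 2007 + 22 days = December 4, 2007.
Next gap: 27 days. December 4, 2007 + 27 days = December 31, 2007.
Next gap: 32 days. December 31, 2007 + 32 days = February 1, 2008.

December 4, 2007; December 31, 2007; February 1, 2008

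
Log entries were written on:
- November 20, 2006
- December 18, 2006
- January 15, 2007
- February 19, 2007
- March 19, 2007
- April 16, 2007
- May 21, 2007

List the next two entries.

Gaps: 28, 28, 35, 28, 28, 35 days — a mix of 28 and 35. Every date is a Monday.
Each is the 3rd Monday of its month.
June 2007 — 3rd Monday is June 18, 2007.
July 2007 — 3rd Monday is July 16, 2007.

June 18, 2007; July 16, 2007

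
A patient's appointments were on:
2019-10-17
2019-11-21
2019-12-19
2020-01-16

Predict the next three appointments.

Gaps: 35, 28, 28 days — a mix of 28 and 35. Every date is a Thursday.
Each is the 3rd Thursday of its month.
February 2020 — 3rd Thursday is 2020-02-20.
3rd Thursday of March 2020: 2020-03-19.
3rd Thursday of April 2020: 2020-04-16.

2020-02-20, 2020-03-19, 2020-04-16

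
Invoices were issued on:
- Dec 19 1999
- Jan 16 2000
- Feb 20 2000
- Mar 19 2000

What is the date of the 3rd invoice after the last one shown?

All dates are Sundays, 28, 35, 28 days apart.
Specifically, the 3rd Sunday of each month.
April 2000 — 3rd Sunday is Apr 16 2000.
May 2000 — 3rd Sunday is May 21 2000.
3rd Sunday of June 2000: Jun 18 2000.

Jun 18 2000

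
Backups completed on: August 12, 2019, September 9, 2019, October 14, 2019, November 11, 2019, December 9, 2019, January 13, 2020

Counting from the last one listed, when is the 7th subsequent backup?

These are Mondays at 28- or 35-day spacing (28, 35, 28, 28, 35).
The pattern: 2nd Monday of the month.
2nd Monday of February 2020: February 10, 2020.
March 2020 — 2nd Monday is March 9, 2020.
April 2020 — 2nd Monday is April 13, 2020.
May 2020 — 2nd Monday is May 11, 2020.
June 2020 — 2nd Monday is June 8, 2020.
July 2020 — 2nd Monday is July 13, 2020.
2nd Monday of August 2020: August 10, 2020.

August 10, 2020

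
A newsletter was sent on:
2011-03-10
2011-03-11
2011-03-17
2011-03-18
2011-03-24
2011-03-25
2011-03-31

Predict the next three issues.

2011-04-01, 2011-04-07, 2011-04-08

The gap pattern 1, 6, 1, 6, 1, 6 repeats every 2 events.
These are the Thursdays and Fridays of each week.
The following Friday is 2011-04-01.
The following Thursday is 2011-04-07.
The following Friday is 2011-04-08.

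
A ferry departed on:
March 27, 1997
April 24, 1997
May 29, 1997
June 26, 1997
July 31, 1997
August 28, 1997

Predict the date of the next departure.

September 25, 1997

These are Thursdays with 28, 35, 28, 35, 28-day gaps.
Each is the final Thursday of its month — May 29, 1997 is past the 28th, so '4th Thursday' doesn't fit.
Last Thursday of September 1997: September 25, 1997.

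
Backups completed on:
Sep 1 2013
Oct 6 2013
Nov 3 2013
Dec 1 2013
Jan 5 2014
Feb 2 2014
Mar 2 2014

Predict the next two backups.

Gaps: 35, 28, 28, 35, 28, 28 days — a mix of 28 and 35. Every date is a Sunday.
Each is the 1st Sunday of its month.
April 2014 — 1st Sunday is Apr 6 2014.
1st Sunday of May 2014: May 4 2014.

Apr 6 2014, May 4 2014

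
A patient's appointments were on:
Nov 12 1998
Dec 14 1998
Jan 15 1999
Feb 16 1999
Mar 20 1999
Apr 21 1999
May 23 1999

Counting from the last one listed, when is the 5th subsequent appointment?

Oct 30 1999

The spacing is 32, 32, 32, 32, 32, 32 days — always 32 days.
May 23 1999 + 32 days = Jun 24 1999.
Jun 24 1999 + 32 days = Jul 26 1999.
Jul 26 1999 + 32 days = Aug 27 1999.
Aug 27 1999 + 32 days = Sep 28 1999.
Sep 28 1999 + 32 days = Oct 30 1999.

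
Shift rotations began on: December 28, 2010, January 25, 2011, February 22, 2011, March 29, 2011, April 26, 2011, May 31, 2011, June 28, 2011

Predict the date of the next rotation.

These are Tuesdays with 28, 28, 35, 28, 35, 28-day gaps.
Each is the final Tuesday of its month — March 29, 2011 is past the 28th, so '4th Tuesday' doesn't fit.
July 2011 ends with Tuesday July 26, 2011.

July 26, 2011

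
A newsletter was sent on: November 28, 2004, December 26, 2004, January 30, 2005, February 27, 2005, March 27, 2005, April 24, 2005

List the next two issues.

These are Sundays with 28, 35, 28, 28, 28-day gaps.
Each is the final Sunday of its month — January 30, 2005 is past the 28th, so '4th Sunday' doesn't fit.
Last Sunday of May 2005: May 29, 2005.
Last Sunday of June 2005: June 26, 2005.

May 29, 2005; June 26, 2005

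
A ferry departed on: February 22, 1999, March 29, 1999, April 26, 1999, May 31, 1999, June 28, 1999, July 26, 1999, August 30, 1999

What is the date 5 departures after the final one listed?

All Mondays; the gaps (35, 28, 35, 28, 28, 35) vary with month length.
This is the last Monday of each month.
Last Monday of September 1999: September 27, 1999.
October 1999 ends with Monday October 25, 1999.
November 1999 ends with Monday November 29, 1999.
Last Monday of December 1999: December 27, 1999.
Last Monday of January 2000: January 31, 2000.

January 31, 2000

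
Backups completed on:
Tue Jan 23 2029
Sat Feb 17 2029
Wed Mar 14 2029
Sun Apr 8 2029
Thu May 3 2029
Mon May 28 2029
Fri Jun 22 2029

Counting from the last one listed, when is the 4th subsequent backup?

Sun Sep 30 2029

Gaps between consecutive events: 25, 25, 25, 25, 25, 25 days — a constant 25-day interval.
Fri Jun 22 2029 + 25 days = Tue Jul 17 2029.
Tue Jul 17 2029 + 25 days = Sat Aug 11 2029.
Sat Aug 11 2029 + 25 days = Wed Sep 5 2029.
Wed Sep 5 2029 + 25 days = Sun Sep 30 2029.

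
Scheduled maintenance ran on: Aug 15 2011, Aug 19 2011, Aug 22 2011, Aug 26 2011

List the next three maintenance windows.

Aug 29 2011, Sep 2 2011, Sep 5 2011

The gap pattern 4, 3, 4 repeats every 2 events.
These are the Mondays and Fridays of each week.
The following Monday is Aug 29 2011.
Next Friday: Sep 2 2011.
The following Monday is Sep 5 2011.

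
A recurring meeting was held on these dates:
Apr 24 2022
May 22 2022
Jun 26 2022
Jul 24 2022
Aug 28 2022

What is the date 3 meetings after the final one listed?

Nov 27 2022

All dates are Sundays, 28, 35, 28, 35 days apart.
Specifically, the 4th Sunday of each month.
September 2022 — 4th Sunday is Sep 25 2022.
October 2022 — 4th Sunday is Oct 23 2022.
November 2022 — 4th Sunday is Nov 27 2022.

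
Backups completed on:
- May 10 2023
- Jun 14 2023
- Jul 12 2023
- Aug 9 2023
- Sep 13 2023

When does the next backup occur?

All dates are Wednesdays, 35, 28, 28, 35 days apart.
Specifically, the 2nd Wednesday of each month.
October 2023 — 2nd Wednesday is Oct 11 2023.

Oct 11 2023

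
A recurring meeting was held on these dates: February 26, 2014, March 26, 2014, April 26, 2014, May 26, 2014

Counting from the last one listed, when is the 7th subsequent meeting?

December 26, 2014

The day-of-month is always 26 (28, 31, 30 days between events).
So this recurs on the 26th of each month.
Next: June 2014 → June 26, 2014.
July 2014: July 26, 2014.
August 2014: August 26, 2014.
September 2014: September 26, 2014.
October 2014: October 26, 2014.
November 2014: November 26, 2014.
Next: December 2014 → December 26, 2014.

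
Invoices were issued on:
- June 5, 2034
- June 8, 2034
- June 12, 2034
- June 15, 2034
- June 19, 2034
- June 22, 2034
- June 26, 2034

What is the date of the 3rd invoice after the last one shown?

July 6, 2034

Gaps: 3, 4, 3, 4, 3, 4 days — not constant, but cyclic with period 2.
The events fall on every Monday and Thursday.
Next Thursday: June 29, 2034.
The following Monday is July 3, 2034.
The following Thursday is July 6, 2034.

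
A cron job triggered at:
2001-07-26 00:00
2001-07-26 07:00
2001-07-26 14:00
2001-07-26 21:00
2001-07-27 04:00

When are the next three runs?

2001-07-27 11:00, 2001-07-27 18:00, 2001-07-28 01:00

The interval is a steady 7 hours (7, 7, 7, 7).
2001-07-27 04:00 + 7 h = 2001-07-27 11:00.
2001-07-27 11:00 + 7 h = 2001-07-27 18:00.
2001-07-27 18:00 + 7 h = 2001-07-28 01:00.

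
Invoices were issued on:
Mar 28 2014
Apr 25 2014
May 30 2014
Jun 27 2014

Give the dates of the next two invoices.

Every date is a Friday; gaps 28, 35, 28 days.
Each is the last Friday of its month (at least one falls on the 29th or later, ruling out '4th Friday').
July 2014 ends with Friday Jul 25 2014.
Last Friday of August 2014: Aug 29 2014.

Jul 25 2014, Aug 29 2014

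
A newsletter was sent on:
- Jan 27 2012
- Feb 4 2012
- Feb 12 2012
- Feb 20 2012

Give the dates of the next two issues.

Feb 28 2012, Mar 7 2012

Every event comes 8 days after the last (8, 8, 8).
Feb 20 2012 + 8 days = Feb 28 2012.
Feb 28 2012 + 8 days = Mar 7 2012.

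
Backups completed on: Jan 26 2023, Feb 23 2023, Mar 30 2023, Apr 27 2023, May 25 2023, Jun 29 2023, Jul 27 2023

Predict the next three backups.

All Thursdays; the gaps (28, 35, 28, 28, 35, 28) vary with month length.
This is the last Thursday of each month.
August 2023 ends with Thursday Aug 31 2023.
September 2023 ends with Thursday Sep 28 2023.
October 2023 ends with Thursday Oct 26 2023.

Aug 31 2023, Sep 28 2023, Oct 26 2023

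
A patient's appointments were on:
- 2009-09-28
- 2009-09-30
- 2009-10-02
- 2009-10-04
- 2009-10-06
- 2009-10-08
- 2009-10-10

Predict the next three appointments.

2009-10-12, 2009-10-14, 2009-10-16

Gaps between consecutive events: 2, 2, 2, 2, 2, 2 days — a constant 2-day interval.
2009-10-10 + 2 days = 2009-10-12.
2009-10-12 + 2 days = 2009-10-14.
2009-10-14 + 2 days = 2009-10-16.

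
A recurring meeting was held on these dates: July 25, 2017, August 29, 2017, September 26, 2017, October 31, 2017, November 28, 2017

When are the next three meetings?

December 26, 2017; January 30, 2018; February 27, 2018

All Tuesdays; the gaps (35, 28, 35, 28) vary with month length.
This is the last Tuesday of each month.
December 2017 ends with Tuesday December 26, 2017.
Last Tuesday of January 2018: January 30, 2018.
Last Tuesday of February 2018: February 27, 2018.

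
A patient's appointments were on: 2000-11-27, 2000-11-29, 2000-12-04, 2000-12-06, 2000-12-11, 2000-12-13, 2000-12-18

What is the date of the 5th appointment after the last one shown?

2001-01-03

Every event lands on a Monday or Wednesday (gaps cycle 2, 5, 2, 5, 2, 5).
So the schedule is: every Monday and Wednesday.
Next Wednesday: 2000-12-20.
Next Monday: 2000-12-25.
Next Wednesday: 2000-12-27.
The following Monday is 2001-01-01.
The following Wednesday is 2001-01-03.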